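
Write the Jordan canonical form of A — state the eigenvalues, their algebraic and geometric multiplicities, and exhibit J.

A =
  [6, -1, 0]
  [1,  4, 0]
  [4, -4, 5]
J_2(5) ⊕ J_1(5)

The characteristic polynomial is
  det(x·I − A) = x^3 - 15*x^2 + 75*x - 125 = (x - 5)^3

Eigenvalues and multiplicities (the geometric multiplicity of λ is n − rank(A − λI), which equals the number of Jordan blocks for λ):
  λ = 5: algebraic multiplicity = 3, geometric multiplicity = 2

Determining the block sizes for each eigenvalue:
  λ = 5: 2 blocks summing to 3 forces exactly one block of size 2 and the rest size 1 → block sizes [2, 1]

Assembling the blocks gives a Jordan form
J =
  [5, 1, 0]
  [0, 5, 0]
  [0, 0, 5]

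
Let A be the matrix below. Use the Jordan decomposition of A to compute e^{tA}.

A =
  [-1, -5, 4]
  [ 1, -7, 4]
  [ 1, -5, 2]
e^{tA} =
  [t*exp(-2*t) + exp(-2*t), -5*t*exp(-2*t), 4*t*exp(-2*t)]
  [t*exp(-2*t), -5*t*exp(-2*t) + exp(-2*t), 4*t*exp(-2*t)]
  [t*exp(-2*t), -5*t*exp(-2*t), 4*t*exp(-2*t) + exp(-2*t)]

Strategy: write A = P · J · P⁻¹ where J is a Jordan canonical form, so e^{tA} = P · e^{tJ} · P⁻¹, and e^{tJ} can be computed block-by-block.

A has Jordan form
J =
  [-2,  1,  0]
  [ 0, -2,  0]
  [ 0,  0, -2]
(up to reordering of blocks).

Per-block formulas:
  For a 2×2 Jordan block J_2(-2): exp(t · J_2(-2)) = e^(-2t)·(I + t·N), where N is the 2×2 nilpotent shift.
  For a 1×1 block at λ = -2: exp(t · [-2]) = [e^(-2t)].

After assembling e^{tJ} and conjugating by P, we get:

e^{tA} =
  [t*exp(-2*t) + exp(-2*t), -5*t*exp(-2*t), 4*t*exp(-2*t)]
  [t*exp(-2*t), -5*t*exp(-2*t) + exp(-2*t), 4*t*exp(-2*t)]
  [t*exp(-2*t), -5*t*exp(-2*t), 4*t*exp(-2*t) + exp(-2*t)]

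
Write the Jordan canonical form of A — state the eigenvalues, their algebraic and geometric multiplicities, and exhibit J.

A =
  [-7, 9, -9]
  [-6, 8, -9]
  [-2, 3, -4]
J_2(-1) ⊕ J_1(-1)

The characteristic polynomial is
  det(x·I − A) = x^3 + 3*x^2 + 3*x + 1 = (x + 1)^3

Eigenvalues and multiplicities (the geometric multiplicity of λ is n − rank(A − λI), which equals the number of Jordan blocks for λ):
  λ = -1: algebraic multiplicity = 3, geometric multiplicity = 2

Determining the block sizes for each eigenvalue:
  λ = -1: 2 blocks summing to 3 forces exactly one block of size 2 and the rest size 1 → block sizes [2, 1]

Assembling the blocks gives a Jordan form
J =
  [-1,  1,  0]
  [ 0, -1,  0]
  [ 0,  0, -1]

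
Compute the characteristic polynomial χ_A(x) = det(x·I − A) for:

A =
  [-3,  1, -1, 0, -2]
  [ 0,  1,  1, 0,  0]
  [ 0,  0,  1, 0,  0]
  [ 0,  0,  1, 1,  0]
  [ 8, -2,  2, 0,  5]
x^5 - 5*x^4 + 10*x^3 - 10*x^2 + 5*x - 1

Expanding det(x·I − A) (e.g. by cofactor expansion or by noting that A is similar to its Jordan form J, which has the same characteristic polynomial as A) gives
  χ_A(x) = x^5 - 5*x^4 + 10*x^3 - 10*x^2 + 5*x - 1
which factors as (x - 1)^5. The eigenvalues (with algebraic multiplicities) are λ = 1 with multiplicity 5.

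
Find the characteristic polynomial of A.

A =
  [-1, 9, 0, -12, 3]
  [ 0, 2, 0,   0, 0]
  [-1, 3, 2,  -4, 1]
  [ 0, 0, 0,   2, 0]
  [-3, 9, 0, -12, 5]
x^5 - 10*x^4 + 40*x^3 - 80*x^2 + 80*x - 32

Expanding det(x·I − A) (e.g. by cofactor expansion or by noting that A is similar to its Jordan form J, which has the same characteristic polynomial as A) gives
  χ_A(x) = x^5 - 10*x^4 + 40*x^3 - 80*x^2 + 80*x - 32
which factors as (x - 2)^5. The eigenvalues (with algebraic multiplicities) are λ = 2 with multiplicity 5.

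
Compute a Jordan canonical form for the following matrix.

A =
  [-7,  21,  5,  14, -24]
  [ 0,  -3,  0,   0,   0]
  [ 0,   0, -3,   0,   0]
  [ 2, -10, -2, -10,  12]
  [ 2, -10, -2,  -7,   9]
J_2(-3) ⊕ J_1(-3) ⊕ J_1(-3) ⊕ J_1(-2)

The characteristic polynomial is
  det(x·I − A) = x^5 + 14*x^4 + 78*x^3 + 216*x^2 + 297*x + 162 = (x + 2)*(x + 3)^4

Eigenvalues and multiplicities (the geometric multiplicity of λ is n − rank(A − λI), which equals the number of Jordan blocks for λ):
  λ = -3: algebraic multiplicity = 4, geometric multiplicity = 3
  λ = -2: algebraic multiplicity = 1, geometric multiplicity = 1

Determining the block sizes for each eigenvalue:
  λ = -3: 3 blocks summing to 4 forces exactly one block of size 2 and the rest size 1 → block sizes [2, 1, 1]
  λ = -2: one block (gm = 1), so the single block has size am = 1 → block sizes [1]

Assembling the blocks gives a Jordan form
J =
  [-3,  1,  0,  0,  0]
  [ 0, -3,  0,  0,  0]
  [ 0,  0, -3,  0,  0]
  [ 0,  0,  0, -3,  0]
  [ 0,  0,  0,  0, -2]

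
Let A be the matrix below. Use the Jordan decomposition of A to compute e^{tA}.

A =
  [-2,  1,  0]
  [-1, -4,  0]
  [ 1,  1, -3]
e^{tA} =
  [t*exp(-3*t) + exp(-3*t), t*exp(-3*t), 0]
  [-t*exp(-3*t), -t*exp(-3*t) + exp(-3*t), 0]
  [t*exp(-3*t), t*exp(-3*t), exp(-3*t)]

Strategy: write A = P · J · P⁻¹ where J is a Jordan canonical form, so e^{tA} = P · e^{tJ} · P⁻¹, and e^{tJ} can be computed block-by-block.

A has Jordan form
J =
  [-3,  1,  0]
  [ 0, -3,  0]
  [ 0,  0, -3]
(up to reordering of blocks).

Per-block formulas:
  For a 2×2 Jordan block J_2(-3): exp(t · J_2(-3)) = e^(-3t)·(I + t·N), where N is the 2×2 nilpotent shift.
  For a 1×1 block at λ = -3: exp(t · [-3]) = [e^(-3t)].

After assembling e^{tJ} and conjugating by P, we get:

e^{tA} =
  [t*exp(-3*t) + exp(-3*t), t*exp(-3*t), 0]
  [-t*exp(-3*t), -t*exp(-3*t) + exp(-3*t), 0]
  [t*exp(-3*t), t*exp(-3*t), exp(-3*t)]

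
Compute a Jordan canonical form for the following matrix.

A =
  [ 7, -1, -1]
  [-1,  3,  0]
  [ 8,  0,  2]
J_3(4)

The characteristic polynomial is
  det(x·I − A) = x^3 - 12*x^2 + 48*x - 64 = (x - 4)^3

Eigenvalues and multiplicities (the geometric multiplicity of λ is n − rank(A − λI), which equals the number of Jordan blocks for λ):
  λ = 4: algebraic multiplicity = 3, geometric multiplicity = 1

Determining the block sizes for each eigenvalue:
  λ = 4: one block (gm = 1), so the single block has size am = 3 → block sizes [3]

Assembling the blocks gives a Jordan form
J =
  [4, 1, 0]
  [0, 4, 1]
  [0, 0, 4]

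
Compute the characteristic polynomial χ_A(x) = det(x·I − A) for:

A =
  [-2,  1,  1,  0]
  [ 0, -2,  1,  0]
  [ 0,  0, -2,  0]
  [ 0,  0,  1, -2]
x^4 + 8*x^3 + 24*x^2 + 32*x + 16

Expanding det(x·I − A) (e.g. by cofactor expansion or by noting that A is similar to its Jordan form J, which has the same characteristic polynomial as A) gives
  χ_A(x) = x^4 + 8*x^3 + 24*x^2 + 32*x + 16
which factors as (x + 2)^4. The eigenvalues (with algebraic multiplicities) are λ = -2 with multiplicity 4.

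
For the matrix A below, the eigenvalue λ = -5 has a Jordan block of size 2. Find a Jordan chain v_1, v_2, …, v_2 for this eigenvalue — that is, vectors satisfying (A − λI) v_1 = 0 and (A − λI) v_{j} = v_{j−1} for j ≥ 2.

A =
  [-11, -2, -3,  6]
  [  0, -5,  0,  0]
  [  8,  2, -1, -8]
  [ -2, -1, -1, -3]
A Jordan chain for λ = -5 of length 2:
v_1 = (-6, 0, 8, -2)ᵀ
v_2 = (1, 0, 0, 0)ᵀ

Let N = A − (-5)·I. We want v_2 with N^2 v_2 = 0 but N^1 v_2 ≠ 0; then v_{j-1} := N · v_j for j = 2, …, 2.

Pick v_2 = (1, 0, 0, 0)ᵀ.
Then v_1 = N · v_2 = (-6, 0, 8, -2)ᵀ.

Sanity check: (A − (-5)·I) v_1 = (0, 0, 0, 0)ᵀ = 0. ✓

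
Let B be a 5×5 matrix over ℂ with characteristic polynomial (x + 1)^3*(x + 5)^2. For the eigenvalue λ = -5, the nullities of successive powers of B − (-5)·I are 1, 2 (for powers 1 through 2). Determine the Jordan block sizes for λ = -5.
Block sizes for λ = -5: [2]

From the dimensions of kernels of powers, the number of Jordan blocks of size at least j is d_j − d_{j−1} where d_j = dim ker(N^j) (with d_0 = 0). Computing the differences gives [1, 1].
The number of blocks of size exactly k is (#blocks of size ≥ k) − (#blocks of size ≥ k + 1), so the partition is: 1 block(s) of size 2.
In nonincreasing order the block sizes are [2].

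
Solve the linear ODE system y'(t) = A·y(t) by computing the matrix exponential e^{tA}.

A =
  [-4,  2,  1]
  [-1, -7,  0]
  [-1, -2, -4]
e^{tA} =
  [-t^2*exp(-5*t) + t*exp(-5*t) + exp(-5*t), -2*t^2*exp(-5*t) + 2*t*exp(-5*t), t^2*exp(-5*t) + t*exp(-5*t)]
  [t^2*exp(-5*t)/2 - t*exp(-5*t), t^2*exp(-5*t) - 2*t*exp(-5*t) + exp(-5*t), -t^2*exp(-5*t)/2]
  [-t*exp(-5*t), -2*t*exp(-5*t), t*exp(-5*t) + exp(-5*t)]

Strategy: write A = P · J · P⁻¹ where J is a Jordan canonical form, so e^{tA} = P · e^{tJ} · P⁻¹, and e^{tJ} can be computed block-by-block.

A has Jordan form
J =
  [-5,  1,  0]
  [ 0, -5,  1]
  [ 0,  0, -5]
(up to reordering of blocks).

Per-block formulas:
  For a 3×3 Jordan block J_3(-5): exp(t · J_3(-5)) = e^(-5t)·(I + t·N + (t^2/2)·N^2), where N is the 3×3 nilpotent shift.

After assembling e^{tJ} and conjugating by P, we get:

e^{tA} =
  [-t^2*exp(-5*t) + t*exp(-5*t) + exp(-5*t), -2*t^2*exp(-5*t) + 2*t*exp(-5*t), t^2*exp(-5*t) + t*exp(-5*t)]
  [t^2*exp(-5*t)/2 - t*exp(-5*t), t^2*exp(-5*t) - 2*t*exp(-5*t) + exp(-5*t), -t^2*exp(-5*t)/2]
  [-t*exp(-5*t), -2*t*exp(-5*t), t*exp(-5*t) + exp(-5*t)]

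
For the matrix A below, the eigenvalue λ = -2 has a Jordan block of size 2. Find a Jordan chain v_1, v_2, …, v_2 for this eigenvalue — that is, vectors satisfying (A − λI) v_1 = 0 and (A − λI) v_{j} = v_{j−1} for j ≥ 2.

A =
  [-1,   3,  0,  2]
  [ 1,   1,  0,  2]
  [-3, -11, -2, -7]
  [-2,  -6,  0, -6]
A Jordan chain for λ = -2 of length 2:
v_1 = (1, 1, -3, -2)ᵀ
v_2 = (1, 0, 0, 0)ᵀ

Let N = A − (-2)·I. We want v_2 with N^2 v_2 = 0 but N^1 v_2 ≠ 0; then v_{j-1} := N · v_j for j = 2, …, 2.

Pick v_2 = (1, 0, 0, 0)ᵀ.
Then v_1 = N · v_2 = (1, 1, -3, -2)ᵀ.

Sanity check: (A − (-2)·I) v_1 = (0, 0, 0, 0)ᵀ = 0. ✓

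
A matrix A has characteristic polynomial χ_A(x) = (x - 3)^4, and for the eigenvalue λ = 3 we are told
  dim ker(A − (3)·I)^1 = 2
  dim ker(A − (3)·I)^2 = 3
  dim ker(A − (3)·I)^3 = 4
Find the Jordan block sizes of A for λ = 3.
Block sizes for λ = 3: [3, 1]

From the dimensions of kernels of powers, the number of Jordan blocks of size at least j is d_j − d_{j−1} where d_j = dim ker(N^j) (with d_0 = 0). Computing the differences gives [2, 1, 1].
The number of blocks of size exactly k is (#blocks of size ≥ k) − (#blocks of size ≥ k + 1), so the partition is: 1 block(s) of size 1, 1 block(s) of size 3.
In nonincreasing order the block sizes are [3, 1].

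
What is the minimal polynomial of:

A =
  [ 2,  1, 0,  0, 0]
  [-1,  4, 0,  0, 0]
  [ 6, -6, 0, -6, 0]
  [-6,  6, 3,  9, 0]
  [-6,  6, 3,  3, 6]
x^3 - 12*x^2 + 45*x - 54

The characteristic polynomial is χ_A(x) = (x - 6)^2*(x - 3)^3, so the eigenvalues are known. The minimal polynomial is
  m_A(x) = Π_λ (x − λ)^{k_λ}
where k_λ is the size of the *largest* Jordan block for λ (equivalently, the smallest k with (A − λI)^k v = 0 for every generalised eigenvector v of λ).

  λ = 3: largest Jordan block has size 2, contributing (x − 3)^2
  λ = 6: largest Jordan block has size 1, contributing (x − 6)

So m_A(x) = (x - 6)*(x - 3)^2 = x^3 - 12*x^2 + 45*x - 54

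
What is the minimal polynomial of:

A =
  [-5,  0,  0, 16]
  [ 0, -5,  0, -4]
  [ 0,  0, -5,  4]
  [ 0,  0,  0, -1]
x^2 + 6*x + 5

The characteristic polynomial is χ_A(x) = (x + 1)*(x + 5)^3, so the eigenvalues are known. The minimal polynomial is
  m_A(x) = Π_λ (x − λ)^{k_λ}
where k_λ is the size of the *largest* Jordan block for λ (equivalently, the smallest k with (A − λI)^k v = 0 for every generalised eigenvector v of λ).

  λ = -5: largest Jordan block has size 1, contributing (x + 5)
  λ = -1: largest Jordan block has size 1, contributing (x + 1)

So m_A(x) = (x + 1)*(x + 5) = x^2 + 6*x + 5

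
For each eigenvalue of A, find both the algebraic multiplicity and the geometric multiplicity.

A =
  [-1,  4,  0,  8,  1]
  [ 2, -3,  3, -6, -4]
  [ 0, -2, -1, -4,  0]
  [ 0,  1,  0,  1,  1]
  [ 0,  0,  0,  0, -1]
λ = -1: alg = 5, geom = 2

Step 1 — factor the characteristic polynomial to read off the algebraic multiplicities:
  χ_A(x) = (x + 1)^5

Step 2 — compute geometric multiplicities via the rank-nullity identity g(λ) = n − rank(A − λI):
  rank(A − (-1)·I) = 3, so dim ker(A − (-1)·I) = n − 3 = 2

Summary:
  λ = -1: algebraic multiplicity = 5, geometric multiplicity = 2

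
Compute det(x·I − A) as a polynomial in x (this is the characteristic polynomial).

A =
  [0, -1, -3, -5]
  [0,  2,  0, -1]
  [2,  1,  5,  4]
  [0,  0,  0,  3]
x^4 - 10*x^3 + 37*x^2 - 60*x + 36

Expanding det(x·I − A) (e.g. by cofactor expansion or by noting that A is similar to its Jordan form J, which has the same characteristic polynomial as A) gives
  χ_A(x) = x^4 - 10*x^3 + 37*x^2 - 60*x + 36
which factors as (x - 3)^2*(x - 2)^2. The eigenvalues (with algebraic multiplicities) are λ = 2 with multiplicity 2, λ = 3 with multiplicity 2.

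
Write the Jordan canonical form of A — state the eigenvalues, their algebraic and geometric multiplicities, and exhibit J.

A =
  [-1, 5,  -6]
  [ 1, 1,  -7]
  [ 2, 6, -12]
J_3(-4)

The characteristic polynomial is
  det(x·I − A) = x^3 + 12*x^2 + 48*x + 64 = (x + 4)^3

Eigenvalues and multiplicities (the geometric multiplicity of λ is n − rank(A − λI), which equals the number of Jordan blocks for λ):
  λ = -4: algebraic multiplicity = 3, geometric multiplicity = 1

Determining the block sizes for each eigenvalue:
  λ = -4: one block (gm = 1), so the single block has size am = 3 → block sizes [3]

Assembling the blocks gives a Jordan form
J =
  [-4,  1,  0]
  [ 0, -4,  1]
  [ 0,  0, -4]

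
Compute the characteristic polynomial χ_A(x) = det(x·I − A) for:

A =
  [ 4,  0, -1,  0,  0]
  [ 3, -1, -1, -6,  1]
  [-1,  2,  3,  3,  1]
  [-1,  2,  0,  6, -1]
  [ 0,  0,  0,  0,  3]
x^5 - 15*x^4 + 90*x^3 - 270*x^2 + 405*x - 243

Expanding det(x·I − A) (e.g. by cofactor expansion or by noting that A is similar to its Jordan form J, which has the same characteristic polynomial as A) gives
  χ_A(x) = x^5 - 15*x^4 + 90*x^3 - 270*x^2 + 405*x - 243
which factors as (x - 3)^5. The eigenvalues (with algebraic multiplicities) are λ = 3 with multiplicity 5.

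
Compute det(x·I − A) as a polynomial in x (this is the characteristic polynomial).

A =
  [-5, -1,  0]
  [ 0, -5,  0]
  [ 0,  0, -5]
x^3 + 15*x^2 + 75*x + 125

Expanding det(x·I − A) (e.g. by cofactor expansion or by noting that A is similar to its Jordan form J, which has the same characteristic polynomial as A) gives
  χ_A(x) = x^3 + 15*x^2 + 75*x + 125
which factors as (x + 5)^3. The eigenvalues (with algebraic multiplicities) are λ = -5 with multiplicity 3.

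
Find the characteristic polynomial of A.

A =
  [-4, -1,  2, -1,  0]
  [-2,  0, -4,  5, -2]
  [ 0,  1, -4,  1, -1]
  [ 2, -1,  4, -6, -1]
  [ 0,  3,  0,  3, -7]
x^5 + 21*x^4 + 176*x^3 + 736*x^2 + 1536*x + 1280

Expanding det(x·I − A) (e.g. by cofactor expansion or by noting that A is similar to its Jordan form J, which has the same characteristic polynomial as A) gives
  χ_A(x) = x^5 + 21*x^4 + 176*x^3 + 736*x^2 + 1536*x + 1280
which factors as (x + 4)^4*(x + 5). The eigenvalues (with algebraic multiplicities) are λ = -5 with multiplicity 1, λ = -4 with multiplicity 4.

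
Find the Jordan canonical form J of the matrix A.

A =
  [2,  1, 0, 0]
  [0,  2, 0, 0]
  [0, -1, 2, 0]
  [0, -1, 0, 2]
J_2(2) ⊕ J_1(2) ⊕ J_1(2)

The characteristic polynomial is
  det(x·I − A) = x^4 - 8*x^3 + 24*x^2 - 32*x + 16 = (x - 2)^4

Eigenvalues and multiplicities (the geometric multiplicity of λ is n − rank(A − λI), which equals the number of Jordan blocks for λ):
  λ = 2: algebraic multiplicity = 4, geometric multiplicity = 3

Determining the block sizes for each eigenvalue:
  λ = 2: 3 blocks summing to 4 forces exactly one block of size 2 and the rest size 1 → block sizes [2, 1, 1]

Assembling the blocks gives a Jordan form
J =
  [2, 1, 0, 0]
  [0, 2, 0, 0]
  [0, 0, 2, 0]
  [0, 0, 0, 2]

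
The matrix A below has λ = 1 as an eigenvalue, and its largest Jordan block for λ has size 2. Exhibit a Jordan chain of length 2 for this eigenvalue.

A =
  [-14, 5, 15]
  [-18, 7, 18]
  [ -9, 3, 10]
A Jordan chain for λ = 1 of length 2:
v_1 = (-15, -18, -9)ᵀ
v_2 = (1, 0, 0)ᵀ

Let N = A − (1)·I. We want v_2 with N^2 v_2 = 0 but N^1 v_2 ≠ 0; then v_{j-1} := N · v_j for j = 2, …, 2.

Pick v_2 = (1, 0, 0)ᵀ.
Then v_1 = N · v_2 = (-15, -18, -9)ᵀ.

Sanity check: (A − (1)·I) v_1 = (0, 0, 0)ᵀ = 0. ✓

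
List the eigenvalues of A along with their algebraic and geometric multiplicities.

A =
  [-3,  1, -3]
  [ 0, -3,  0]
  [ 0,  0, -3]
λ = -3: alg = 3, geom = 2

Step 1 — factor the characteristic polynomial to read off the algebraic multiplicities:
  χ_A(x) = (x + 3)^3

Step 2 — compute geometric multiplicities via the rank-nullity identity g(λ) = n − rank(A − λI):
  rank(A − (-3)·I) = 1, so dim ker(A − (-3)·I) = n − 1 = 2

Summary:
  λ = -3: algebraic multiplicity = 3, geometric multiplicity = 2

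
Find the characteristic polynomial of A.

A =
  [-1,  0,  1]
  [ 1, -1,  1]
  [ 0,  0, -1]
x^3 + 3*x^2 + 3*x + 1

Expanding det(x·I − A) (e.g. by cofactor expansion or by noting that A is similar to its Jordan form J, which has the same characteristic polynomial as A) gives
  χ_A(x) = x^3 + 3*x^2 + 3*x + 1
which factors as (x + 1)^3. The eigenvalues (with algebraic multiplicities) are λ = -1 with multiplicity 3.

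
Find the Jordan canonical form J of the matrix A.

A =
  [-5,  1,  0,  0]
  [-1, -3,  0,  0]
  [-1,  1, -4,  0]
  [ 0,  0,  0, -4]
J_2(-4) ⊕ J_1(-4) ⊕ J_1(-4)

The characteristic polynomial is
  det(x·I − A) = x^4 + 16*x^3 + 96*x^2 + 256*x + 256 = (x + 4)^4

Eigenvalues and multiplicities (the geometric multiplicity of λ is n − rank(A − λI), which equals the number of Jordan blocks for λ):
  λ = -4: algebraic multiplicity = 4, geometric multiplicity = 3

Determining the block sizes for each eigenvalue:
  λ = -4: 3 blocks summing to 4 forces exactly one block of size 2 and the rest size 1 → block sizes [2, 1, 1]

Assembling the blocks gives a Jordan form
J =
  [-4,  1,  0,  0]
  [ 0, -4,  0,  0]
  [ 0,  0, -4,  0]
  [ 0,  0,  0, -4]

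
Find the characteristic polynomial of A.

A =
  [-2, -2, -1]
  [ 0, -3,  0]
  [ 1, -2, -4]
x^3 + 9*x^2 + 27*x + 27

Expanding det(x·I − A) (e.g. by cofactor expansion or by noting that A is similar to its Jordan form J, which has the same characteristic polynomial as A) gives
  χ_A(x) = x^3 + 9*x^2 + 27*x + 27
which factors as (x + 3)^3. The eigenvalues (with algebraic multiplicities) are λ = -3 with multiplicity 3.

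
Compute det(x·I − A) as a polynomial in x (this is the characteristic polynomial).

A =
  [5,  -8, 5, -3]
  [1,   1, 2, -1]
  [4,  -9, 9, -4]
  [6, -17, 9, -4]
x^4 - 11*x^3 + 42*x^2 - 64*x + 32

Expanding det(x·I − A) (e.g. by cofactor expansion or by noting that A is similar to its Jordan form J, which has the same characteristic polynomial as A) gives
  χ_A(x) = x^4 - 11*x^3 + 42*x^2 - 64*x + 32
which factors as (x - 4)^2*(x - 2)*(x - 1). The eigenvalues (with algebraic multiplicities) are λ = 1 with multiplicity 1, λ = 2 with multiplicity 1, λ = 4 with multiplicity 2.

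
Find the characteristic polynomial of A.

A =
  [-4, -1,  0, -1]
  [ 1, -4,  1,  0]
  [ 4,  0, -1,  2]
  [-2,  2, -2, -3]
x^4 + 12*x^3 + 54*x^2 + 108*x + 81

Expanding det(x·I − A) (e.g. by cofactor expansion or by noting that A is similar to its Jordan form J, which has the same characteristic polynomial as A) gives
  χ_A(x) = x^4 + 12*x^3 + 54*x^2 + 108*x + 81
which factors as (x + 3)^4. The eigenvalues (with algebraic multiplicities) are λ = -3 with multiplicity 4.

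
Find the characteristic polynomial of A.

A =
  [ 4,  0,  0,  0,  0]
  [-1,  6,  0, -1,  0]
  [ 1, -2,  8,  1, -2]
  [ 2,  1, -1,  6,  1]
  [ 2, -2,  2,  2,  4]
x^5 - 28*x^4 + 312*x^3 - 1728*x^2 + 4752*x - 5184

Expanding det(x·I − A) (e.g. by cofactor expansion or by noting that A is similar to its Jordan form J, which has the same characteristic polynomial as A) gives
  χ_A(x) = x^5 - 28*x^4 + 312*x^3 - 1728*x^2 + 4752*x - 5184
which factors as (x - 6)^4*(x - 4). The eigenvalues (with algebraic multiplicities) are λ = 4 with multiplicity 1, λ = 6 with multiplicity 4.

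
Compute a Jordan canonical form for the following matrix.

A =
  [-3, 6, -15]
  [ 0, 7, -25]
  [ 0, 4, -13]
J_2(-3) ⊕ J_1(-3)

The characteristic polynomial is
  det(x·I − A) = x^3 + 9*x^2 + 27*x + 27 = (x + 3)^3

Eigenvalues and multiplicities (the geometric multiplicity of λ is n − rank(A − λI), which equals the number of Jordan blocks for λ):
  λ = -3: algebraic multiplicity = 3, geometric multiplicity = 2

Determining the block sizes for each eigenvalue:
  λ = -3: 2 blocks summing to 3 forces exactly one block of size 2 and the rest size 1 → block sizes [2, 1]

Assembling the blocks gives a Jordan form
J =
  [-3,  1,  0]
  [ 0, -3,  0]
  [ 0,  0, -3]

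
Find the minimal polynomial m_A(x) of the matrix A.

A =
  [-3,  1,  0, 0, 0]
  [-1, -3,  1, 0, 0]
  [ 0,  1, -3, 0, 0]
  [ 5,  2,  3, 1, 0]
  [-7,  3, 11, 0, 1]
x^4 + 8*x^3 + 18*x^2 - 27

The characteristic polynomial is χ_A(x) = (x - 1)^2*(x + 3)^3, so the eigenvalues are known. The minimal polynomial is
  m_A(x) = Π_λ (x − λ)^{k_λ}
where k_λ is the size of the *largest* Jordan block for λ (equivalently, the smallest k with (A − λI)^k v = 0 for every generalised eigenvector v of λ).

  λ = -3: largest Jordan block has size 3, contributing (x + 3)^3
  λ = 1: largest Jordan block has size 1, contributing (x − 1)

So m_A(x) = (x - 1)*(x + 3)^3 = x^4 + 8*x^3 + 18*x^2 - 27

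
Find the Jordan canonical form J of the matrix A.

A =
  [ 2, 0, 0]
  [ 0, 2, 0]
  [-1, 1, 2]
J_2(2) ⊕ J_1(2)

The characteristic polynomial is
  det(x·I − A) = x^3 - 6*x^2 + 12*x - 8 = (x - 2)^3

Eigenvalues and multiplicities (the geometric multiplicity of λ is n − rank(A − λI), which equals the number of Jordan blocks for λ):
  λ = 2: algebraic multiplicity = 3, geometric multiplicity = 2

Determining the block sizes for each eigenvalue:
  λ = 2: 2 blocks summing to 3 forces exactly one block of size 2 and the rest size 1 → block sizes [2, 1]

Assembling the blocks gives a Jordan form
J =
  [2, 1, 0]
  [0, 2, 0]
  [0, 0, 2]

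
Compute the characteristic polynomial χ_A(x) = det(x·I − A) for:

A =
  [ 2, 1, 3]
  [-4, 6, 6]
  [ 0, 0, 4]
x^3 - 12*x^2 + 48*x - 64

Expanding det(x·I − A) (e.g. by cofactor expansion or by noting that A is similar to its Jordan form J, which has the same characteristic polynomial as A) gives
  χ_A(x) = x^3 - 12*x^2 + 48*x - 64
which factors as (x - 4)^3. The eigenvalues (with algebraic multiplicities) are λ = 4 with multiplicity 3.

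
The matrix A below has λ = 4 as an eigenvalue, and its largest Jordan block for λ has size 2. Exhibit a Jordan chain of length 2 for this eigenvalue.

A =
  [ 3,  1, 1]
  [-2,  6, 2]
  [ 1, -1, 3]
A Jordan chain for λ = 4 of length 2:
v_1 = (-1, -2, 1)ᵀ
v_2 = (1, 0, 0)ᵀ

Let N = A − (4)·I. We want v_2 with N^2 v_2 = 0 but N^1 v_2 ≠ 0; then v_{j-1} := N · v_j for j = 2, …, 2.

Pick v_2 = (1, 0, 0)ᵀ.
Then v_1 = N · v_2 = (-1, -2, 1)ᵀ.

Sanity check: (A − (4)·I) v_1 = (0, 0, 0)ᵀ = 0. ✓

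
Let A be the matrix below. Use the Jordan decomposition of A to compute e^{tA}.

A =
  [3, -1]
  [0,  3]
e^{tA} =
  [exp(3*t), -t*exp(3*t)]
  [0, exp(3*t)]

Strategy: write A = P · J · P⁻¹ where J is a Jordan canonical form, so e^{tA} = P · e^{tJ} · P⁻¹, and e^{tJ} can be computed block-by-block.

A has Jordan form
J =
  [3, 1]
  [0, 3]
(up to reordering of blocks).

Per-block formulas:
  For a 2×2 Jordan block J_2(3): exp(t · J_2(3)) = e^(3t)·(I + t·N), where N is the 2×2 nilpotent shift.

After assembling e^{tJ} and conjugating by P, we get:

e^{tA} =
  [exp(3*t), -t*exp(3*t)]
  [0, exp(3*t)]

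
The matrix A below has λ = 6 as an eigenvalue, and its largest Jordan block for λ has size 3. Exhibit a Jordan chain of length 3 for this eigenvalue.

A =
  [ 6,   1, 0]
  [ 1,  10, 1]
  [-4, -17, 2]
A Jordan chain for λ = 6 of length 3:
v_1 = (1, 0, -1)ᵀ
v_2 = (0, 1, -4)ᵀ
v_3 = (1, 0, 0)ᵀ

Let N = A − (6)·I. We want v_3 with N^3 v_3 = 0 but N^2 v_3 ≠ 0; then v_{j-1} := N · v_j for j = 3, …, 2.

Pick v_3 = (1, 0, 0)ᵀ.
Then v_2 = N · v_3 = (0, 1, -4)ᵀ.
Then v_1 = N · v_2 = (1, 0, -1)ᵀ.

Sanity check: (A − (6)·I) v_1 = (0, 0, 0)ᵀ = 0. ✓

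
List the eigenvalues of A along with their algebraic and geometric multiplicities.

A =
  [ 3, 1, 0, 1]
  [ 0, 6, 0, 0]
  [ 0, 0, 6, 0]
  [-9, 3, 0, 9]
λ = 6: alg = 4, geom = 3

Step 1 — factor the characteristic polynomial to read off the algebraic multiplicities:
  χ_A(x) = (x - 6)^4

Step 2 — compute geometric multiplicities via the rank-nullity identity g(λ) = n − rank(A − λI):
  rank(A − (6)·I) = 1, so dim ker(A − (6)·I) = n − 1 = 3

Summary:
  λ = 6: algebraic multiplicity = 4, geometric multiplicity = 3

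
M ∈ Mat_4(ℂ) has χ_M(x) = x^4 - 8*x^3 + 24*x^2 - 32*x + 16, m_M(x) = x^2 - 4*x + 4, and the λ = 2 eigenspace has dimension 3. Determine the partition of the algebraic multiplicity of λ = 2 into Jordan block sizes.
Block sizes for λ = 2: [2, 1, 1]

Step 1 — from the characteristic polynomial, algebraic multiplicity of λ = 2 is 4. From dim ker(M − (2)·I) = 3, there are exactly 3 Jordan blocks for λ = 2.
Step 2 — from the minimal polynomial, the factor (x − 2)^2 tells us the largest block for λ = 2 has size 2.
Step 3 — with total size 4, 3 blocks, and largest block 2, the block sizes (in nonincreasing order) are [2, 1, 1].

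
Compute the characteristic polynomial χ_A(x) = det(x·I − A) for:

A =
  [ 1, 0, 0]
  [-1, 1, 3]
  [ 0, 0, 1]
x^3 - 3*x^2 + 3*x - 1

Expanding det(x·I − A) (e.g. by cofactor expansion or by noting that A is similar to its Jordan form J, which has the same characteristic polynomial as A) gives
  χ_A(x) = x^3 - 3*x^2 + 3*x - 1
which factors as (x - 1)^3. The eigenvalues (with algebraic multiplicities) are λ = 1 with multiplicity 3.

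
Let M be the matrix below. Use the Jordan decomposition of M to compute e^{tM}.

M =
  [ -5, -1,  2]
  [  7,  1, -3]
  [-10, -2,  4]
e^{tM} =
  [-t^2 - 5*t + 1, -t, t^2/2 + 2*t]
  [t^2 + 7*t, t + 1, -t^2/2 - 3*t]
  [-2*t^2 - 10*t, -2*t, t^2 + 4*t + 1]

Strategy: write M = P · J · P⁻¹ where J is a Jordan canonical form, so e^{tM} = P · e^{tJ} · P⁻¹, and e^{tJ} can be computed block-by-block.

M has Jordan form
J =
  [0, 1, 0]
  [0, 0, 1]
  [0, 0, 0]
(up to reordering of blocks).

Per-block formulas:
  For a 3×3 Jordan block J_3(0): exp(t · J_3(0)) = e^(0t)·(I + t·N + (t^2/2)·N^2), where N is the 3×3 nilpotent shift.

After assembling e^{tJ} and conjugating by P, we get:

e^{tM} =
  [-t^2 - 5*t + 1, -t, t^2/2 + 2*t]
  [t^2 + 7*t, t + 1, -t^2/2 - 3*t]
  [-2*t^2 - 10*t, -2*t, t^2 + 4*t + 1]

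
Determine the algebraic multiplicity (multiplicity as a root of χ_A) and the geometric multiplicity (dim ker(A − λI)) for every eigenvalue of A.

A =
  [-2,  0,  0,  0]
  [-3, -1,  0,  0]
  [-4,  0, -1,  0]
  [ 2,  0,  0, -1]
λ = -2: alg = 1, geom = 1; λ = -1: alg = 3, geom = 3

Step 1 — factor the characteristic polynomial to read off the algebraic multiplicities:
  χ_A(x) = (x + 1)^3*(x + 2)

Step 2 — compute geometric multiplicities via the rank-nullity identity g(λ) = n − rank(A − λI):
  rank(A − (-2)·I) = 3, so dim ker(A − (-2)·I) = n − 3 = 1
  rank(A − (-1)·I) = 1, so dim ker(A − (-1)·I) = n − 1 = 3

Summary:
  λ = -2: algebraic multiplicity = 1, geometric multiplicity = 1
  λ = -1: algebraic multiplicity = 3, geometric multiplicity = 3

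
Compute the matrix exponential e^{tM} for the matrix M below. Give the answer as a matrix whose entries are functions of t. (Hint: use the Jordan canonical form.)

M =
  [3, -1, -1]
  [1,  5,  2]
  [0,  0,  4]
e^{tM} =
  [-t*exp(4*t) + exp(4*t), -t*exp(4*t), -t^2*exp(4*t)/2 - t*exp(4*t)]
  [t*exp(4*t), t*exp(4*t) + exp(4*t), t^2*exp(4*t)/2 + 2*t*exp(4*t)]
  [0, 0, exp(4*t)]

Strategy: write M = P · J · P⁻¹ where J is a Jordan canonical form, so e^{tM} = P · e^{tJ} · P⁻¹, and e^{tJ} can be computed block-by-block.

M has Jordan form
J =
  [4, 1, 0]
  [0, 4, 1]
  [0, 0, 4]
(up to reordering of blocks).

Per-block formulas:
  For a 3×3 Jordan block J_3(4): exp(t · J_3(4)) = e^(4t)·(I + t·N + (t^2/2)·N^2), where N is the 3×3 nilpotent shift.

After assembling e^{tJ} and conjugating by P, we get:

e^{tM} =
  [-t*exp(4*t) + exp(4*t), -t*exp(4*t), -t^2*exp(4*t)/2 - t*exp(4*t)]
  [t*exp(4*t), t*exp(4*t) + exp(4*t), t^2*exp(4*t)/2 + 2*t*exp(4*t)]
  [0, 0, exp(4*t)]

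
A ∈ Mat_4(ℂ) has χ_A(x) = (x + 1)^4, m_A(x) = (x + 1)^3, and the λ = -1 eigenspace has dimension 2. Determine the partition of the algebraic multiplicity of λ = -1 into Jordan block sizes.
Block sizes for λ = -1: [3, 1]

Step 1 — from the characteristic polynomial, algebraic multiplicity of λ = -1 is 4. From dim ker(A − (-1)·I) = 2, there are exactly 2 Jordan blocks for λ = -1.
Step 2 — from the minimal polynomial, the factor (x + 1)^3 tells us the largest block for λ = -1 has size 3.
Step 3 — with total size 4, 2 blocks, and largest block 3, the block sizes (in nonincreasing order) are [3, 1].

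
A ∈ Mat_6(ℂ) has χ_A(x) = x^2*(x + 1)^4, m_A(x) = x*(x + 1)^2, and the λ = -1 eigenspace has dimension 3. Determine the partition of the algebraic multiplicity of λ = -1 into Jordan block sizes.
Block sizes for λ = -1: [2, 1, 1]

Step 1 — from the characteristic polynomial, algebraic multiplicity of λ = -1 is 4. From dim ker(A − (-1)·I) = 3, there are exactly 3 Jordan blocks for λ = -1.
Step 2 — from the minimal polynomial, the factor (x + 1)^2 tells us the largest block for λ = -1 has size 2.
Step 3 — with total size 4, 3 blocks, and largest block 2, the block sizes (in nonincreasing order) are [2, 1, 1].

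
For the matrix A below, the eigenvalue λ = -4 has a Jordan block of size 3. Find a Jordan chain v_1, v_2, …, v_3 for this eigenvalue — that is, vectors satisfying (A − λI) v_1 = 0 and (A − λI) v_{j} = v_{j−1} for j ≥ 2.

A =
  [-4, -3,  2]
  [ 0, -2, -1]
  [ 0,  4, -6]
A Jordan chain for λ = -4 of length 3:
v_1 = (2, 0, 0)ᵀ
v_2 = (-3, 2, 4)ᵀ
v_3 = (0, 1, 0)ᵀ

Let N = A − (-4)·I. We want v_3 with N^3 v_3 = 0 but N^2 v_3 ≠ 0; then v_{j-1} := N · v_j for j = 3, …, 2.

Pick v_3 = (0, 1, 0)ᵀ.
Then v_2 = N · v_3 = (-3, 2, 4)ᵀ.
Then v_1 = N · v_2 = (2, 0, 0)ᵀ.

Sanity check: (A − (-4)·I) v_1 = (0, 0, 0)ᵀ = 0. ✓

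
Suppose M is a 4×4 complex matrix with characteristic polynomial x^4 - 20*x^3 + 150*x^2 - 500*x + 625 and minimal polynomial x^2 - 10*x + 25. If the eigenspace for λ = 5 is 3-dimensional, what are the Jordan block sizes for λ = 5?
Block sizes for λ = 5: [2, 1, 1]

Step 1 — from the characteristic polynomial, algebraic multiplicity of λ = 5 is 4. From dim ker(M − (5)·I) = 3, there are exactly 3 Jordan blocks for λ = 5.
Step 2 — from the minimal polynomial, the factor (x − 5)^2 tells us the largest block for λ = 5 has size 2.
Step 3 — with total size 4, 3 blocks, and largest block 2, the block sizes (in nonincreasing order) are [2, 1, 1].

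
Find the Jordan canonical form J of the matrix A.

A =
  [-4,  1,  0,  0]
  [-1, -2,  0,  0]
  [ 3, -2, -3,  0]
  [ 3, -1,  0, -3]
J_3(-3) ⊕ J_1(-3)

The characteristic polynomial is
  det(x·I − A) = x^4 + 12*x^3 + 54*x^2 + 108*x + 81 = (x + 3)^4

Eigenvalues and multiplicities (the geometric multiplicity of λ is n − rank(A − λI), which equals the number of Jordan blocks for λ):
  λ = -3: algebraic multiplicity = 4, geometric multiplicity = 2

Determining the block sizes for each eigenvalue:
  λ = -3: with am = 4 and gm = 2, the partition is not yet determined (e.g. several partitions of 4 into 2 parts exist). Let N = A − (-3)·I. Computing rank(N^1) = 2, rank(N^2) = 1, rank(N^3) = 0; the number of blocks of size ≥ j is rank(N^{j−1}) − rank(N^j), giving [2, 1, 1]. So we have 1 block(s) of size 3, 1 block(s) of size 1 → block sizes [3, 1]

Assembling the blocks gives a Jordan form
J =
  [-3,  1,  0,  0]
  [ 0, -3,  1,  0]
  [ 0,  0, -3,  0]
  [ 0,  0,  0, -3]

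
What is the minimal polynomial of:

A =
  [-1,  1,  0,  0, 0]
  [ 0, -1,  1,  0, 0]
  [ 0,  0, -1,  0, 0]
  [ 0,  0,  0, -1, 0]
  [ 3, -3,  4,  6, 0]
x^4 + 3*x^3 + 3*x^2 + x

The characteristic polynomial is χ_A(x) = x*(x + 1)^4, so the eigenvalues are known. The minimal polynomial is
  m_A(x) = Π_λ (x − λ)^{k_λ}
where k_λ is the size of the *largest* Jordan block for λ (equivalently, the smallest k with (A − λI)^k v = 0 for every generalised eigenvector v of λ).

  λ = -1: largest Jordan block has size 3, contributing (x + 1)^3
  λ = 0: largest Jordan block has size 1, contributing (x − 0)

So m_A(x) = x*(x + 1)^3 = x^4 + 3*x^3 + 3*x^2 + x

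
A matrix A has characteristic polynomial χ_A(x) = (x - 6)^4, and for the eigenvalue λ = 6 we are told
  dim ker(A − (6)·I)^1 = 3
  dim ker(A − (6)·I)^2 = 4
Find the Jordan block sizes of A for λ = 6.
Block sizes for λ = 6: [2, 1, 1]

From the dimensions of kernels of powers, the number of Jordan blocks of size at least j is d_j − d_{j−1} where d_j = dim ker(N^j) (with d_0 = 0). Computing the differences gives [3, 1].
The number of blocks of size exactly k is (#blocks of size ≥ k) − (#blocks of size ≥ k + 1), so the partition is: 2 block(s) of size 1, 1 block(s) of size 2.
In nonincreasing order the block sizes are [2, 1, 1].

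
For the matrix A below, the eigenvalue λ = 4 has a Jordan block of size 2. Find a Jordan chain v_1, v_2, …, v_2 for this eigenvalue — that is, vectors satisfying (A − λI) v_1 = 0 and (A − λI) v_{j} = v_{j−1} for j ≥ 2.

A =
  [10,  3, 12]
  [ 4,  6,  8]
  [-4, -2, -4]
A Jordan chain for λ = 4 of length 2:
v_1 = (6, 4, -4)ᵀ
v_2 = (1, 0, 0)ᵀ

Let N = A − (4)·I. We want v_2 with N^2 v_2 = 0 but N^1 v_2 ≠ 0; then v_{j-1} := N · v_j for j = 2, …, 2.

Pick v_2 = (1, 0, 0)ᵀ.
Then v_1 = N · v_2 = (6, 4, -4)ᵀ.

Sanity check: (A − (4)·I) v_1 = (0, 0, 0)ᵀ = 0. ✓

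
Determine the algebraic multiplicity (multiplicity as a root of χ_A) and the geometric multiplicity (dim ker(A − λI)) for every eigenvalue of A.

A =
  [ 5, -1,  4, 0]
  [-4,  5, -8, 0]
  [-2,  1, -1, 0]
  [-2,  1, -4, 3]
λ = 3: alg = 4, geom = 3

Step 1 — factor the characteristic polynomial to read off the algebraic multiplicities:
  χ_A(x) = (x - 3)^4

Step 2 — compute geometric multiplicities via the rank-nullity identity g(λ) = n − rank(A − λI):
  rank(A − (3)·I) = 1, so dim ker(A − (3)·I) = n − 1 = 3

Summary:
  λ = 3: algebraic multiplicity = 4, geometric multiplicity = 3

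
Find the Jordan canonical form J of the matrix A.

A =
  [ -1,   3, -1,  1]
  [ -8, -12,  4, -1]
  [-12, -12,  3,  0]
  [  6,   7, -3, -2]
J_3(-3) ⊕ J_1(-3)

The characteristic polynomial is
  det(x·I − A) = x^4 + 12*x^3 + 54*x^2 + 108*x + 81 = (x + 3)^4

Eigenvalues and multiplicities (the geometric multiplicity of λ is n − rank(A − λI), which equals the number of Jordan blocks for λ):
  λ = -3: algebraic multiplicity = 4, geometric multiplicity = 2

Determining the block sizes for each eigenvalue:
  λ = -3: with am = 4 and gm = 2, the partition is not yet determined (e.g. several partitions of 4 into 2 parts exist). Let N = A − (-3)·I. Computing rank(N^1) = 2, rank(N^2) = 1, rank(N^3) = 0; the number of blocks of size ≥ j is rank(N^{j−1}) − rank(N^j), giving [2, 1, 1]. So we have 1 block(s) of size 3, 1 block(s) of size 1 → block sizes [3, 1]

Assembling the blocks gives a Jordan form
J =
  [-3,  1,  0,  0]
  [ 0, -3,  1,  0]
  [ 0,  0, -3,  0]
  [ 0,  0,  0, -3]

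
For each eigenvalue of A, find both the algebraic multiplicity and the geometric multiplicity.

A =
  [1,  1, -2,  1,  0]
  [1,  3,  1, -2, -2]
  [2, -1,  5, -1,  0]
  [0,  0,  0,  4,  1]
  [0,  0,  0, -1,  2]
λ = 3: alg = 5, geom = 2

Step 1 — factor the characteristic polynomial to read off the algebraic multiplicities:
  χ_A(x) = (x - 3)^5

Step 2 — compute geometric multiplicities via the rank-nullity identity g(λ) = n − rank(A − λI):
  rank(A − (3)·I) = 3, so dim ker(A − (3)·I) = n − 3 = 2

Summary:
  λ = 3: algebraic multiplicity = 5, geometric multiplicity = 2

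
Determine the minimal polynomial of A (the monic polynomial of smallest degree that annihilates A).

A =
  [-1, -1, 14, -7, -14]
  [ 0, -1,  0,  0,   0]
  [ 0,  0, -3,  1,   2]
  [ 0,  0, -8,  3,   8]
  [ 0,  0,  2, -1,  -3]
x^2 + 2*x + 1

The characteristic polynomial is χ_A(x) = (x + 1)^5, so the eigenvalues are known. The minimal polynomial is
  m_A(x) = Π_λ (x − λ)^{k_λ}
where k_λ is the size of the *largest* Jordan block for λ (equivalently, the smallest k with (A − λI)^k v = 0 for every generalised eigenvector v of λ).

  λ = -1: largest Jordan block has size 2, contributing (x + 1)^2

So m_A(x) = (x + 1)^2 = x^2 + 2*x + 1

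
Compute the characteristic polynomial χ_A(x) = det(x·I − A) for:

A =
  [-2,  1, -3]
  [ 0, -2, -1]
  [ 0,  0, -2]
x^3 + 6*x^2 + 12*x + 8

Expanding det(x·I − A) (e.g. by cofactor expansion or by noting that A is similar to its Jordan form J, which has the same characteristic polynomial as A) gives
  χ_A(x) = x^3 + 6*x^2 + 12*x + 8
which factors as (x + 2)^3. The eigenvalues (with algebraic multiplicities) are λ = -2 with multiplicity 3.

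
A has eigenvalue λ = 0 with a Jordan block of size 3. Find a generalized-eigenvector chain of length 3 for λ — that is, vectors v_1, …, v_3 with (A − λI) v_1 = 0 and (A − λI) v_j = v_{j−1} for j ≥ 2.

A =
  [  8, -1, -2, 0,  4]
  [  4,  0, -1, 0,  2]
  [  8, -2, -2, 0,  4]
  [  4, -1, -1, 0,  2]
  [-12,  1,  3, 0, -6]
A Jordan chain for λ = 0 of length 3:
v_1 = (-4, 0, -8, -4, 4)ᵀ
v_2 = (8, 4, 8, 4, -12)ᵀ
v_3 = (1, 0, 0, 0, 0)ᵀ

Let N = A − (0)·I. We want v_3 with N^3 v_3 = 0 but N^2 v_3 ≠ 0; then v_{j-1} := N · v_j for j = 3, …, 2.

Pick v_3 = (1, 0, 0, 0, 0)ᵀ.
Then v_2 = N · v_3 = (8, 4, 8, 4, -12)ᵀ.
Then v_1 = N · v_2 = (-4, 0, -8, -4, 4)ᵀ.

Sanity check: (A − (0)·I) v_1 = (0, 0, 0, 0, 0)ᵀ = 0. ✓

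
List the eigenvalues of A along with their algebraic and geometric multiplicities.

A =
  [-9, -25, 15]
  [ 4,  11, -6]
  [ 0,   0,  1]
λ = 1: alg = 3, geom = 2

Step 1 — factor the characteristic polynomial to read off the algebraic multiplicities:
  χ_A(x) = (x - 1)^3

Step 2 — compute geometric multiplicities via the rank-nullity identity g(λ) = n − rank(A − λI):
  rank(A − (1)·I) = 1, so dim ker(A − (1)·I) = n − 1 = 2

Summary:
  λ = 1: algebraic multiplicity = 3, geometric multiplicity = 2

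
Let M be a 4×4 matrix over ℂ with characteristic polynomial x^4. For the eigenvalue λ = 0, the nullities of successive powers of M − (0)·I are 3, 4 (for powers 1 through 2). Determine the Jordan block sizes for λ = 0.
Block sizes for λ = 0: [2, 1, 1]

From the dimensions of kernels of powers, the number of Jordan blocks of size at least j is d_j − d_{j−1} where d_j = dim ker(N^j) (with d_0 = 0). Computing the differences gives [3, 1].
The number of blocks of size exactly k is (#blocks of size ≥ k) − (#blocks of size ≥ k + 1), so the partition is: 2 block(s) of size 1, 1 block(s) of size 2.
In nonincreasing order the block sizes are [2, 1, 1].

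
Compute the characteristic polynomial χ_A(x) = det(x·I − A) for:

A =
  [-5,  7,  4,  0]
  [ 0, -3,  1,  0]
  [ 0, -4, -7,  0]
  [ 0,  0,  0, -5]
x^4 + 20*x^3 + 150*x^2 + 500*x + 625

Expanding det(x·I − A) (e.g. by cofactor expansion or by noting that A is similar to its Jordan form J, which has the same characteristic polynomial as A) gives
  χ_A(x) = x^4 + 20*x^3 + 150*x^2 + 500*x + 625
which factors as (x + 5)^4. The eigenvalues (with algebraic multiplicities) are λ = -5 with multiplicity 4.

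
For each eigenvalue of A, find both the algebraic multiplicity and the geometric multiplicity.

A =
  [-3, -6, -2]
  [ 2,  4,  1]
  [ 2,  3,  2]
λ = 1: alg = 3, geom = 2

Step 1 — factor the characteristic polynomial to read off the algebraic multiplicities:
  χ_A(x) = (x - 1)^3

Step 2 — compute geometric multiplicities via the rank-nullity identity g(λ) = n − rank(A − λI):
  rank(A − (1)·I) = 1, so dim ker(A − (1)·I) = n − 1 = 2

Summary:
  λ = 1: algebraic multiplicity = 3, geometric multiplicity = 2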